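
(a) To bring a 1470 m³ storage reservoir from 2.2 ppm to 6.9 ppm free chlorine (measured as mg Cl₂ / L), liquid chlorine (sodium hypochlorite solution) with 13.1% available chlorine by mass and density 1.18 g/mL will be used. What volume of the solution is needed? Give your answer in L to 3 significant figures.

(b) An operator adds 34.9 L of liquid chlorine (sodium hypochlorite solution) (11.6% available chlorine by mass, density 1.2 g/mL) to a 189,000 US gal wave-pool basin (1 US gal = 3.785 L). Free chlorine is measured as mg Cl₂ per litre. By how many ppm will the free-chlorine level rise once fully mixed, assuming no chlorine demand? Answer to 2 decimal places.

(a) Volume: 1470 m³ = 1,470,000 L.
(a) Chlorine deficit: 6.9 − 2.2 = 4.7 ppm = 4.7 mg/L as Cl₂.
(a) Cl₂ equivalent needed: 4.7 mg/L × 1,470,000 L = 6,909,000 mg = 6909 g.
(a) Product at 13.1% available chlorine: 6909 / 0.131 = 52,740 g.
(a) Volume at density 1.18 g/mL: 52,740 g ÷ 1.18 g/mL = 44,700 mL.

(b) Volume: 189,000 US gal × 3.785 L/gal = 715,365 L.
(b) Mass of solution: 34.9 L × 1000 mL/L × 1.2 g/mL = 41,880 g.
(b) Available chlorine delivered: 41,880 g × 0.116 = 4858 g as Cl₂.
(b) Concentration rise: 4858 g / 715,365 L = 6.791 mg/L = 6.79 ppm.

(a) 44.7 L; (b) 6.79 ppm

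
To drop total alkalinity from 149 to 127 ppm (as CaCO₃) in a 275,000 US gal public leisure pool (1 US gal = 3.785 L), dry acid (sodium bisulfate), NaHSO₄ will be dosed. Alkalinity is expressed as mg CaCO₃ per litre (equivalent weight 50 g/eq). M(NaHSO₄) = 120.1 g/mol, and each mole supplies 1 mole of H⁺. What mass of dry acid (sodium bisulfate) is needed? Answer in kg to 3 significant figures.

55.0 kg

Volume: 275,000 US gal × 3.785 L/gal = 1,040,875 L.
Alkalinity to neutralize: (149 − 127) = 22 mg/L as CaCO₃ × 1,040,875 L = 22,900 g as CaCO₃.
Equivalents of H⁺ required: 22,900 ÷ 50 g/eq = 458 eq = 458 mol NaHSO₄.
Mass of NaHSO₄: 458 × 120.1 = 55,000 g.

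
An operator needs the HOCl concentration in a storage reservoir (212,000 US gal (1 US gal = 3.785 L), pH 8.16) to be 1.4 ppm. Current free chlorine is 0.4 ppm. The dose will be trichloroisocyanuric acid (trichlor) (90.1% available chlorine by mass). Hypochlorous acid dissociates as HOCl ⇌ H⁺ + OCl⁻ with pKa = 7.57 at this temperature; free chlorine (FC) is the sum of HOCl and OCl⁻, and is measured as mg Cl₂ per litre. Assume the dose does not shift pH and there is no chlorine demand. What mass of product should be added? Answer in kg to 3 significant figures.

5.74 kg

Volume: 212,000 US gal × 3.785 L/gal = 802,420 L.
[OCl⁻]/[HOCl] = 10^(pH − pKa) = 10^(8.16 − 7.57) = 3.89; fraction as HOCl = 1/(1 + 3.89) = 0.2045.
Free chlorine required for 1.4 ppm HOCl: 1.4 / 0.2045 = 6.847 ppm.
FC to add: 6.847 − 0.4 = 6.447 mg/L as Cl₂.
Cl₂ equivalent: 6.447 mg/L × 802,420 L = 5173 g.
Product at 90.1% available Cl: 5173 / 0.901 = 5741 g.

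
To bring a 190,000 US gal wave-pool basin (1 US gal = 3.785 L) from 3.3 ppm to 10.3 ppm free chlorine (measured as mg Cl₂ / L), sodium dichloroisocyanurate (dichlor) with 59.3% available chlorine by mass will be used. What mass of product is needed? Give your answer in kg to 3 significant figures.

8.49 kg

Volume: 190,000 US gal × 3.785 L/gal = 719,150 L.
Chlorine deficit: 10.3 − 3.3 = 7 ppm = 7 mg/L as Cl₂.
Cl₂ equivalent needed: 7 mg/L × 719,150 L = 5,034,000 mg = 5034 g.
Product at 59.3% available chlorine: 5034 / 0.593 = 8489 g.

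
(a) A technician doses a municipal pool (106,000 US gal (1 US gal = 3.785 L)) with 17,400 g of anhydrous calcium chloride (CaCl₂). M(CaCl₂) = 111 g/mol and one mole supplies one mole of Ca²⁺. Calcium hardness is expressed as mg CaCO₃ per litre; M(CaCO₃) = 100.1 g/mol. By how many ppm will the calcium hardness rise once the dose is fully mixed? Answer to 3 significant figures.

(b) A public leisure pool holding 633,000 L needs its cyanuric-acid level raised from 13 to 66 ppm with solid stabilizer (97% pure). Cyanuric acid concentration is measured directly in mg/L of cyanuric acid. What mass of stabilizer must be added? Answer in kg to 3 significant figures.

(a) Volume: 106,000 US gal × 3.785 L/gal = 401,210 L.
(a) Moles of Ca²⁺: 17,400 g ÷ 111 g/mol = 156.8 mol.
(a) As CaCO₃: 156.8 mol × 100.1 g/mol = 15,690 g.
(a) Rise: 15,690 g / 401,210 L × 1000 = 39.11 mg/L.

(b) CYA to add: (66 − 13) = 53 mg/L × 633,000 L = 33,550 g cyanuric acid.
(b) At 97% purity: 33,550 / 0.97 = 34,590 g product.

(a) 39.1 ppm; (b) 34.6 kg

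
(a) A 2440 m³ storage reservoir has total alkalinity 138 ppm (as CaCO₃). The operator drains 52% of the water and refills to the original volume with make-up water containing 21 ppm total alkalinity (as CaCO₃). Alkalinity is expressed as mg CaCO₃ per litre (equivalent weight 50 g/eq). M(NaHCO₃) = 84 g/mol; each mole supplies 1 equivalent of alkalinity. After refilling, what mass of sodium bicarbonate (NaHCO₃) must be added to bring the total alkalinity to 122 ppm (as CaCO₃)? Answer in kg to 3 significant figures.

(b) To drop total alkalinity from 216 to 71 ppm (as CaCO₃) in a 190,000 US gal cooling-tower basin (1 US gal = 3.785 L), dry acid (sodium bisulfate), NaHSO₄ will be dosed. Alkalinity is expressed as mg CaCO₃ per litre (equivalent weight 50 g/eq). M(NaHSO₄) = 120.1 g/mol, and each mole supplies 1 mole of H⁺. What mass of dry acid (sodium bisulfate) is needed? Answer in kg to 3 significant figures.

(a) Volume: 2440 m³ = 2,440,000 L.
(a) After draining 52% and refilling: 138 × 0.48 + 21 × 0.52 = 77.16 ppm.
(a) Deficit to target: 122 − 77.16 = 44.84 mg/L.
(a) As CaCO₃: 44.84 mg/L × 2,440,000 L = 109,400 g; ÷ 50 g/eq ÷ 1 = 2188 mol NaHCO₃.
(a) Mass: 2188 × 84 = 183,800 g.

(b) Volume: 190,000 US gal × 3.785 L/gal = 719,150 L.
(b) Alkalinity to neutralize: (216 − 71) = 145 mg/L as CaCO₃ × 719,150 L = 104,300 g as CaCO₃.
(b) Equivalents of H⁺ required: 104,300 ÷ 50 g/eq = 2086 eq = 2086 mol NaHSO₄.
(b) Mass of NaHSO₄: 2086 × 120.1 = 250,500 g.

(a) 184 kg; (b) 250 kg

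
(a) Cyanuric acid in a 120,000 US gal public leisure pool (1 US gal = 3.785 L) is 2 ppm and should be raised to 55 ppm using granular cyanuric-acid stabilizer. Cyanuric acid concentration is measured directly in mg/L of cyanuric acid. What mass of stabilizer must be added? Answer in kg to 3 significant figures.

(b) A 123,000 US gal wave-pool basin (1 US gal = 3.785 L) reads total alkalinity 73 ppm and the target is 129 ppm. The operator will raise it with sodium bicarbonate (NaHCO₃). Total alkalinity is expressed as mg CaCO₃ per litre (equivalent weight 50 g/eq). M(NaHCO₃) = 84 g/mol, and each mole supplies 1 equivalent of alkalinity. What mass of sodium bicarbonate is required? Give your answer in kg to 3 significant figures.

(a) Volume: 120,000 US gal × 3.785 L/gal = 454,200 L.
(a) CYA to add: (55 − 2) = 53 mg/L × 454,200 L = 24,070 g cyanuric acid.

(b) Volume: 123,000 US gal × 3.785 L/gal = 465,555 L.
(b) Alkalinity to add: (129 − 73) = 56 mg/L as CaCO₃ × 465,555 L = 26,070 g as CaCO₃.
(b) Equivalents: 26,070 g ÷ 50 g/eq = 521.4 eq.
(b) NaHCO₃ supplies 1 eq per mole → 521.4 mol.
(b) Mass: 521.4 mol × 84 g/mol = 43,800 g.

(a) 24.1 kg; (b) 43.8 kg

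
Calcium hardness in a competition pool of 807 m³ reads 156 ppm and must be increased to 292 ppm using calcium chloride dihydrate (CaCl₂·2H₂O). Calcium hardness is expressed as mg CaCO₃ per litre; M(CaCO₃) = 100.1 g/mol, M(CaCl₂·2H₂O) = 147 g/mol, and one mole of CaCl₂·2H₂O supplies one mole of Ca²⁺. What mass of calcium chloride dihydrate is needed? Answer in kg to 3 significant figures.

Volume: 807 m³ = 807,000 L.
Hardness to add: (292 − 156) = 136 mg/L as CaCO₃ × 807,000 L = 109,800 g as CaCO₃.
Moles of Ca²⁺ (1 mol Ca²⁺ ≡ 1 mol CaCO₃): 109,800 / 100.1 g/mol = 1096 mol.
Mass of CaCl₂·2H₂O: 1096 × 147 = 161,200 g.

161 kg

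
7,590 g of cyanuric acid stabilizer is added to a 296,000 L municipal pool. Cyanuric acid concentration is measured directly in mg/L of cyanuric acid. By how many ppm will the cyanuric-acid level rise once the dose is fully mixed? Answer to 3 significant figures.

25.6 ppm

Rise: 7,590 g / 296,000 L × 1000 = 25.64 mg/L.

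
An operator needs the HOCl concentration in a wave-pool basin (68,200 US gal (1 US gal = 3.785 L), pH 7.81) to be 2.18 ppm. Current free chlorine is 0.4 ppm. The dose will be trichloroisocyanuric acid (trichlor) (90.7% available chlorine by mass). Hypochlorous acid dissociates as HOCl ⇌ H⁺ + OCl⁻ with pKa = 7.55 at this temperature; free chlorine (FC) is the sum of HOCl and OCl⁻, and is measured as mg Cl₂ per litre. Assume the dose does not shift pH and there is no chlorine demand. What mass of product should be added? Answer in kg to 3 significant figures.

1.64 kg

Volume: 68,200 US gal × 3.785 L/gal = 258,137 L.
[OCl⁻]/[HOCl] = 10^(pH − pKa) = 10^(7.81 − 7.55) = 1.82; fraction as HOCl = 1/(1 + 1.82) = 0.3546.
Free chlorine required for 2.18 ppm HOCl: 2.18 / 0.3546 = 6.147 ppm.
FC to add: 6.147 − 0.4 = 5.747 mg/L as Cl₂.
Cl₂ equivalent: 5.747 mg/L × 258,137 L = 1483 g.
Product at 90.7% available Cl: 1483 / 0.907 = 1636 g.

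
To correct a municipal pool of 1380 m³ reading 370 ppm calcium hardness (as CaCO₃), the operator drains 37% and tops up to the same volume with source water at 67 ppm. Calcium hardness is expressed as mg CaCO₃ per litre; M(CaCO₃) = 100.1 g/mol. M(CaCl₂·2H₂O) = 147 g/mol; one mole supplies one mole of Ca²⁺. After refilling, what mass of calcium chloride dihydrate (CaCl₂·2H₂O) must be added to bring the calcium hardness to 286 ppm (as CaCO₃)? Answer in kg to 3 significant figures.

Volume: 1380 m³ = 1,380,000 L.
After draining 37% and refilling: 370 × 0.63 + 67 × 0.37 = 257.89 ppm.
Deficit to target: 286 − 257.89 = 28.11 mg/L.
As CaCO₃: 28.11 mg/L × 1,380,000 L = 38,790 g; ÷ 100.1 = 387.5 mol Ca²⁺.
Mass: 387.5 × 147 = 56,970 g.

57.0 kg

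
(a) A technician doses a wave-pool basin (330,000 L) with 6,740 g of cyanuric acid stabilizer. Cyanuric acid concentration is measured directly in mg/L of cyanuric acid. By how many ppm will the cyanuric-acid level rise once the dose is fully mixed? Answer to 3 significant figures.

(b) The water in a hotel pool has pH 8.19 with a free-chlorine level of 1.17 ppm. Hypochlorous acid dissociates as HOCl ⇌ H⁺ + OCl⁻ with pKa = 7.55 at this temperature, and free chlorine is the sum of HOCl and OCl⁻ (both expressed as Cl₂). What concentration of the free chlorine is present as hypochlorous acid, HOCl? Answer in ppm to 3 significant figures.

(a) 20.4 ppm; (b) 0.218 ppm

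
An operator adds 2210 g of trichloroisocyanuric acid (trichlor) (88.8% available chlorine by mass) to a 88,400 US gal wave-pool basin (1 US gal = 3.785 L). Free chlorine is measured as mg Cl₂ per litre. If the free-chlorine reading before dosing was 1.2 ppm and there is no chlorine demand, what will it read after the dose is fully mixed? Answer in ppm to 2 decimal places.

Volume: 88,400 US gal × 3.785 L/gal = 334,594 L.
Available chlorine delivered: 2210 g × 0.888 = 1962 g as Cl₂.
Concentration rise: 1962 g / 334,594 L = 5.865 mg/L = 5.87 ppm.
Final FC: 1.2 + 5.87 = 7.07 ppm.

7.07 ppm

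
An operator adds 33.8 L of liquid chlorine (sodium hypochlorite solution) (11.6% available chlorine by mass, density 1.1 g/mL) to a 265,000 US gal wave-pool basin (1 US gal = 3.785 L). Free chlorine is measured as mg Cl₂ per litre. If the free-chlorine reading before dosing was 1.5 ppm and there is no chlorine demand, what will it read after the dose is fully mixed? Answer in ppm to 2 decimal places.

5.80 ppm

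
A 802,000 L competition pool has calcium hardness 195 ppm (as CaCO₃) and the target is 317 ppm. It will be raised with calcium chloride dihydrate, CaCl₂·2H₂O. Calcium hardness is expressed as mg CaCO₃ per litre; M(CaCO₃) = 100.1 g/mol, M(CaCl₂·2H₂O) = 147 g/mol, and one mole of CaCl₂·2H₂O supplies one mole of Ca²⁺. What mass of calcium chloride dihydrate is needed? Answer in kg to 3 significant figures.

Hardness to add: (317 − 195) = 122 mg/L as CaCO₃ × 802,000 L = 97,840 g as CaCO₃.
Moles of Ca²⁺ (1 mol Ca²⁺ ≡ 1 mol CaCO₃): 97,840 / 100.1 g/mol = 977.5 mol.
Mass of CaCl₂·2H₂O: 977.5 × 147 = 143,700 g.

144 kg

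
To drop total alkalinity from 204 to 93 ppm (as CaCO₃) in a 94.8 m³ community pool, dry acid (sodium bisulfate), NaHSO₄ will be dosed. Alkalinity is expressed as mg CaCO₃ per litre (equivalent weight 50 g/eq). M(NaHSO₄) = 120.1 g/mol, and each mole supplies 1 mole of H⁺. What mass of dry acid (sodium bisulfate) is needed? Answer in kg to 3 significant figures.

25.3 kg

Volume: 94.8 m³ = 94,800 L.
Alkalinity to neutralize: (204 − 93) = 111 mg/L as CaCO₃ × 94,800 L = 10,520 g as CaCO₃.
Equivalents of H⁺ required: 10,520 ÷ 50 g/eq = 210.5 eq = 210.5 mol NaHSO₄.
Mass of NaHSO₄: 210.5 × 120.1 = 25,280 g.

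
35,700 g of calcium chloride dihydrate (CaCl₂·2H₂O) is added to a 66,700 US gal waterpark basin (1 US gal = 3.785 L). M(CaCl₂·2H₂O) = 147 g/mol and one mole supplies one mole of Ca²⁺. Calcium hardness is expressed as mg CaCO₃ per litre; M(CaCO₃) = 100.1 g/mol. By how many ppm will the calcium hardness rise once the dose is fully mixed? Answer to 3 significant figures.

96.3 ppm

Volume: 66,700 US gal × 3.785 L/gal = 252,460 L.
Moles of Ca²⁺: 35,700 g ÷ 147 g/mol = 242.9 mol.
As CaCO₃: 242.9 mol × 100.1 g/mol = 24,310 g.
Rise: 24,310 g / 252,460 L × 1000 = 96.29 mg/L.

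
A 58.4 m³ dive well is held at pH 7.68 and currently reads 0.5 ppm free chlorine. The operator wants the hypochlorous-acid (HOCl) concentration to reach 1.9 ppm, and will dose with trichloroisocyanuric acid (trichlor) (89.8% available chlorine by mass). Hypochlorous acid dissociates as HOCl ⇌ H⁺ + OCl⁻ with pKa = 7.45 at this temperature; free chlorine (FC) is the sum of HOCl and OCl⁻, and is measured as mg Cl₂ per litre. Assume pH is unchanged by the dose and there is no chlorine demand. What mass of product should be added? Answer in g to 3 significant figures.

Volume: 58.4 m³ = 58,400 L.
[OCl⁻]/[HOCl] = 10^(pH − pKa) = 10^(7.68 − 7.45) = 1.698; fraction as HOCl = 1/(1 + 1.698) = 0.3706.
Free chlorine required for 1.9 ppm HOCl: 1.9 / 0.3706 = 5.127 ppm.
FC to add: 5.127 − 0.5 = 4.627 mg/L as Cl₂.
Cl₂ equivalent: 4.627 mg/L × 58,400 L = 270.2 g.
Product at 89.8% available Cl: 270.2 / 0.898 = 300.9 g.

301 g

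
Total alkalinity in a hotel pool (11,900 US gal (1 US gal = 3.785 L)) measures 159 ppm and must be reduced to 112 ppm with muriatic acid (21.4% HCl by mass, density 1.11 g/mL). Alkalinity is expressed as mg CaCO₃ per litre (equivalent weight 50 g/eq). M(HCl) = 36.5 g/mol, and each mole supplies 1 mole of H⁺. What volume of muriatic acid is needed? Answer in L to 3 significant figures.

6.51 L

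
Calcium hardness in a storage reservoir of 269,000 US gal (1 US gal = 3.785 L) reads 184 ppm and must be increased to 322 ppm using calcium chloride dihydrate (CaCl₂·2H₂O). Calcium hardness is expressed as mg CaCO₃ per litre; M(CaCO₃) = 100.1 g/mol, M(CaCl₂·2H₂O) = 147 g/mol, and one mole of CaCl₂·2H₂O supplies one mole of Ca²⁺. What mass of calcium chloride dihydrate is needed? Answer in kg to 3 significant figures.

206 kg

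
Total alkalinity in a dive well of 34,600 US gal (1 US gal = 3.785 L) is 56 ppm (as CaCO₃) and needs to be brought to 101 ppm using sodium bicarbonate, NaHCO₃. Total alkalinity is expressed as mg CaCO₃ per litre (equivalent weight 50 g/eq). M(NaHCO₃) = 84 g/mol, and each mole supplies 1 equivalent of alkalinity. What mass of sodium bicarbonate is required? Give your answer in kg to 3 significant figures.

9.90 kg

Volume: 34,600 US gal × 3.785 L/gal = 130,961 L.
Alkalinity to add: (101 − 56) = 45 mg/L as CaCO₃ × 130,961 L = 5893 g as CaCO₃.
Equivalents: 5893 g ÷ 50 g/eq = 117.9 eq.
NaHCO₃ supplies 1 eq per mole → 117.9 mol.
Mass: 117.9 mol × 84 g/mol = 9901 g.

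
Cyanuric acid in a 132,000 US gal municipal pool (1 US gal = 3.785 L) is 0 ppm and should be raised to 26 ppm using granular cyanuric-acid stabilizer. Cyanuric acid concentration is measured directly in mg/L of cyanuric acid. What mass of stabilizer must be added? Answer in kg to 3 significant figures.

13.0 kg

Volume: 132,000 US gal × 3.785 L/gal = 499,620 L.
CYA to add: (26 − 0) = 26 mg/L × 499,620 L = 12,990 g cyanuric acid.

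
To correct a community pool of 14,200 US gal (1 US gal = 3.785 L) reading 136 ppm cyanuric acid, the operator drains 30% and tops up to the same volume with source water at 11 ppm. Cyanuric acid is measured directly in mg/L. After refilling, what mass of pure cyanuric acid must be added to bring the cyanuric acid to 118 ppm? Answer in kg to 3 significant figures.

1.05 kg

Volume: 14,200 US gal × 3.785 L/gal = 53,747 L.
After draining 30% and refilling: 136 × 0.70 + 11 × 0.30 = 98.5 ppm.
Deficit to target: 118 − 98.5 = 19.5 mg/L.
Mass: 19.5 mg/L × 53,747 L = 1048 g cyanuric acid.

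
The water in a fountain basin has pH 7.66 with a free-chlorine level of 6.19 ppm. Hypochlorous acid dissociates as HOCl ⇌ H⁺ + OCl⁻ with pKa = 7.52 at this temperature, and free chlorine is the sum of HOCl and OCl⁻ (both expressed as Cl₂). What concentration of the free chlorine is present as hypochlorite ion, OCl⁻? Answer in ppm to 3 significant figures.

[OCl⁻]/[HOCl] = 10^(pH − pKa) = 10^(7.66 − 7.52) = 10^0.14 = 1.38.
Fraction as HOCl = 1 / (1 + 1.38) = 0.4201.
OCl⁻ = (1 − 0.4201) × 6.19 ppm = 3.59 ppm.

3.59 ppm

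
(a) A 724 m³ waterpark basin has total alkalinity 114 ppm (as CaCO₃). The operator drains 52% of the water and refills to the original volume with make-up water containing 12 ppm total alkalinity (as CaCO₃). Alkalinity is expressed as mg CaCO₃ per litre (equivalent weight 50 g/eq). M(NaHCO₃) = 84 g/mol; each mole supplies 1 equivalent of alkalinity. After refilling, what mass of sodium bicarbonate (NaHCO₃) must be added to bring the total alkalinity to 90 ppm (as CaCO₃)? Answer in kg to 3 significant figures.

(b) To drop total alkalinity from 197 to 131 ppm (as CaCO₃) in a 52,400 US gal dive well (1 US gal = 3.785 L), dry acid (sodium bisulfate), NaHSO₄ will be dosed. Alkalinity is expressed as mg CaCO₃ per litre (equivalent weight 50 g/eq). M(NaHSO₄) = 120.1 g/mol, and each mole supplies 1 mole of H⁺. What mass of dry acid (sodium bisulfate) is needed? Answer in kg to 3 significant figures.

(a) Volume: 724 m³ = 724,000 L.
(a) After draining 52% and refilling: 114 × 0.48 + 12 × 0.52 = 60.96 ppm.
(a) Deficit to target: 90 − 60.96 = 29.04 mg/L.
(a) As CaCO₃: 29.04 mg/L × 724,000 L = 21,020 g; ÷ 50 g/eq ÷ 1 = 420.5 mol NaHCO₃.
(a) Mass: 420.5 × 84 = 35,320 g.

(b) Volume: 52,400 US gal × 3.785 L/gal = 198,334 L.
(b) Alkalinity to neutralize: (197 − 131) = 66 mg/L as CaCO₃ × 198,334 L = 13,090 g as CaCO₃.
(b) Equivalents of H⁺ required: 13,090 ÷ 50 g/eq = 261.8 eq = 261.8 mol NaHSO₄.
(b) Mass of NaHSO₄: 261.8 × 120.1 = 31,440 g.

(a) 35.3 kg; (b) 31.4 kg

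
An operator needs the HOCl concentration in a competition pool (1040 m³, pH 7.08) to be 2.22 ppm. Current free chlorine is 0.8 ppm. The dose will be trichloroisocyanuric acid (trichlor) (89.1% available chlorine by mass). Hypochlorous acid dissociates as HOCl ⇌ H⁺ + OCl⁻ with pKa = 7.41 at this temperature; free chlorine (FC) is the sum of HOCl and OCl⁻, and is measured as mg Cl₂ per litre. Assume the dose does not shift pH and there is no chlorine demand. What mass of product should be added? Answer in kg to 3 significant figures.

Volume: 1040 m³ = 1,040,000 L.
[OCl⁻]/[HOCl] = 10^(pH − pKa) = 10^(7.08 − 7.41) = 0.4677; fraction as HOCl = 1/(1 + 0.4677) = 0.6813.
Free chlorine required for 2.22 ppm HOCl: 2.22 / 0.6813 = 3.258 ppm.
FC to add: 3.258 − 0.8 = 2.458 mg/L as Cl₂.
Cl₂ equivalent: 2.458 mg/L × 1,040,000 L = 2557 g.
Product at 89.1% available Cl: 2557 / 0.891 = 2869 g.

2.87 kg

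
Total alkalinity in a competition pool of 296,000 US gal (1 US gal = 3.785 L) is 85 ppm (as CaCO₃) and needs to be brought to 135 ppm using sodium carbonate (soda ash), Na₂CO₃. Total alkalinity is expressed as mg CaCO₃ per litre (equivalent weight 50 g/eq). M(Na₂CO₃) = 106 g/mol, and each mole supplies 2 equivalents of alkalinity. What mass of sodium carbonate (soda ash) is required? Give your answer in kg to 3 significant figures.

Volume: 296,000 US gal × 3.785 L/gal = 1,120,360 L.
Alkalinity to add: (135 − 85) = 50 mg/L as CaCO₃ × 1,120,360 L = 56,020 g as CaCO₃.
Equivalents: 56,020 g ÷ 50 g/eq = 1120 eq.
Each mole of Na₂CO₃ supplies 2 eq, so 1120 / 2 = 560.2 mol.
Mass: 560.2 mol × 106 g/mol = 59,380 g.

59.4 kg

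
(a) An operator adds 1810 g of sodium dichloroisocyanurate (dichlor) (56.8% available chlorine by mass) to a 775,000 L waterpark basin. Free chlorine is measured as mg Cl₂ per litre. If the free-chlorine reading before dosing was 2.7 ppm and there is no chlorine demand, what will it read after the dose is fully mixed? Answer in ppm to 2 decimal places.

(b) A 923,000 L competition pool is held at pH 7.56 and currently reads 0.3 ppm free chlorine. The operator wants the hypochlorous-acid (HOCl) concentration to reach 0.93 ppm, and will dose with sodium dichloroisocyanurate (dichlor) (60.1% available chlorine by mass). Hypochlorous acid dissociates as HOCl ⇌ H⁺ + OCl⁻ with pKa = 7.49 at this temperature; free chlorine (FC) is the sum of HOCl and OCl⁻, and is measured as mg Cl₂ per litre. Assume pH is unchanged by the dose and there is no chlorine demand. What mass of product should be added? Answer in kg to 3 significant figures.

(a) 4.03 ppm; (b) 2.65 kg

(a) Available chlorine delivered: 1810 g × 0.568 = 1028 g as Cl₂.
(a) Concentration rise: 1028 g / 775,000 L = 1.327 mg/L = 1.33 ppm.
(a) Final FC: 2.7 + 1.33 = 4.03 ppm.

(b) [OCl⁻]/[HOCl] = 10^(pH − pKa) = 10^(7.56 − 7.49) = 1.175; fraction as HOCl = 1/(1 + 1.175) = 0.4598.
(b) Free chlorine required for 0.93 ppm HOCl: 0.93 / 0.4598 = 2.023 ppm.
(b) FC to add: 2.023 − 0.3 = 1.723 mg/L as Cl₂.
(b) Cl₂ equivalent: 1.723 mg/L × 923,000 L = 1590 g.
(b) Product at 60.1% available Cl: 1590 / 0.601 = 2646 g.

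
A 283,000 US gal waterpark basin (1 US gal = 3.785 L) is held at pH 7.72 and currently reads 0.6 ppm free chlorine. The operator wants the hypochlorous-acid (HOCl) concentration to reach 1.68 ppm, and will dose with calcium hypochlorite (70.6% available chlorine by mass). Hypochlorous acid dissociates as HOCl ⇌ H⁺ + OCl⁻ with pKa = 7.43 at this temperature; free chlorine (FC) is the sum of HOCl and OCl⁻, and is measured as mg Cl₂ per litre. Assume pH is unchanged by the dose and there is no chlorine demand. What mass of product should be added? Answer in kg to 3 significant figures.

6.61 kg

Volume: 283,000 US gal × 3.785 L/gal = 1,071,155 L.
[OCl⁻]/[HOCl] = 10^(pH − pKa) = 10^(7.72 − 7.43) = 1.95; fraction as HOCl = 1/(1 + 1.95) = 0.339.
Free chlorine required for 1.68 ppm HOCl: 1.68 / 0.339 = 4.956 ppm.
FC to add: 4.956 − 0.6 = 4.356 mg/L as Cl₂.
Cl₂ equivalent: 4.356 mg/L × 1,071,155 L = 4666 g.
Product at 70.6% available Cl: 4666 / 0.706 = 6609 g.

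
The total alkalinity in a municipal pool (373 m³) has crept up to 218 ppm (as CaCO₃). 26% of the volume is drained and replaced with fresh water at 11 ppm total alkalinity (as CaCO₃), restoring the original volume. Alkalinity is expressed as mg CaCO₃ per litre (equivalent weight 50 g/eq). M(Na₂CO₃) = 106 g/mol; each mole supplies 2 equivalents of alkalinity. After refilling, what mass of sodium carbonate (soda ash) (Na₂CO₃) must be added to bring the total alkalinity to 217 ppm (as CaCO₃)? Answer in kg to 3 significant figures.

20.9 kg

Volume: 373 m³ = 373,000 L.
After draining 26% and refilling: 218 × 0.74 + 11 × 0.26 = 164.18 ppm.
Deficit to target: 217 − 164.18 = 52.82 mg/L.
As CaCO₃: 52.82 mg/L × 373,000 L = 19,700 g; ÷ 50 g/eq ÷ 2 = 197 mol Na₂CO₃.
Mass: 197 × 106 = 20,880 g.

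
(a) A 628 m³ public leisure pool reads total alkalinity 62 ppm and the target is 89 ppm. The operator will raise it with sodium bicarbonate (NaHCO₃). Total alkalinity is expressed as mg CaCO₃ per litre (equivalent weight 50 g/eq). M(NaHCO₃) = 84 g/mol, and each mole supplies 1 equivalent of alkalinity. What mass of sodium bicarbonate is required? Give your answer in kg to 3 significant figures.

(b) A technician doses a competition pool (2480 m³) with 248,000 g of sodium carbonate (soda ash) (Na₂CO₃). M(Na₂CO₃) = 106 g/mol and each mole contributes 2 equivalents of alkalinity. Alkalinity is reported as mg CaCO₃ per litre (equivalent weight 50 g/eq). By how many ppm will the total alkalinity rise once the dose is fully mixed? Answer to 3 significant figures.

(a) 28.5 kg; (b) 94.3 ppm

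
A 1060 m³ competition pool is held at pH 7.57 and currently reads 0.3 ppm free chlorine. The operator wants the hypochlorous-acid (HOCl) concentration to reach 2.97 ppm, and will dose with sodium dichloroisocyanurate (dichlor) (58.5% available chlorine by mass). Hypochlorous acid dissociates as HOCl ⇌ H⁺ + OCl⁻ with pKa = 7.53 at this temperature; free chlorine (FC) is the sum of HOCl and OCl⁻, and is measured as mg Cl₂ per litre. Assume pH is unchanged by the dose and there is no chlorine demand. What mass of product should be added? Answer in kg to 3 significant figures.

Volume: 1060 m³ = 1,060,000 L.
[OCl⁻]/[HOCl] = 10^(pH − pKa) = 10^(7.57 − 7.53) = 1.096; fraction as HOCl = 1/(1 + 1.096) = 0.477.
Free chlorine required for 2.97 ppm HOCl: 2.97 / 0.477 = 6.227 ppm.
FC to add: 6.227 − 0.3 = 5.927 mg/L as Cl₂.
Cl₂ equivalent: 5.927 mg/L × 1,060,000 L = 6282 g.
Product at 58.5% available Cl: 6282 / 0.585 = 10,740 g.

10.7 kg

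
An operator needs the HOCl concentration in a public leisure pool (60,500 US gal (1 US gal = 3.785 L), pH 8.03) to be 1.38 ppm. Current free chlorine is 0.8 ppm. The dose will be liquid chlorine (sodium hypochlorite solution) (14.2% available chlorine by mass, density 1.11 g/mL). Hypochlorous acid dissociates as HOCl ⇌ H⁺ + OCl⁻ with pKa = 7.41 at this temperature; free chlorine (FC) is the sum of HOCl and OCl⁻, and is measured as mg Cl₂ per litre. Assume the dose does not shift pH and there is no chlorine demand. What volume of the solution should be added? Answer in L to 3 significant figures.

9.20 L

Volume: 60,500 US gal × 3.785 L/gal = 228,992 L.
[OCl⁻]/[HOCl] = 10^(pH − pKa) = 10^(8.03 − 7.41) = 4.169; fraction as HOCl = 1/(1 + 4.169) = 0.1935.
Free chlorine required for 1.38 ppm HOCl: 1.38 / 0.1935 = 7.133 ppm.
FC to add: 7.133 − 0.8 = 6.333 mg/L as Cl₂.
Cl₂ equivalent: 6.333 mg/L × 228,992 L = 1450 g.
Product at 14.2% available Cl: 1450 / 0.142 = 10,210 g.
Volume: 10,210 g ÷ 1.11 g/mL = 9200 mL.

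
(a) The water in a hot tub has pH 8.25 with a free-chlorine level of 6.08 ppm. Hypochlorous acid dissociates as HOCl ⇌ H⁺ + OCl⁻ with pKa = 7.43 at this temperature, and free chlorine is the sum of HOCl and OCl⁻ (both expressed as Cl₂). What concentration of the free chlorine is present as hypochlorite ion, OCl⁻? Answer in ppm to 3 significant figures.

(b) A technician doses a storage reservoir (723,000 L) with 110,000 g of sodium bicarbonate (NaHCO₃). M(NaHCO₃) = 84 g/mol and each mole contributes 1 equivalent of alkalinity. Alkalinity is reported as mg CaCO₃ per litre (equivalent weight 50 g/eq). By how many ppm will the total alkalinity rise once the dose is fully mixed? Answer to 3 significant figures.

(a) [OCl⁻]/[HOCl] = 10^(pH − pKa) = 10^(8.25 − 7.43) = 10^0.82 = 6.607.
(a) Fraction as HOCl = 1 / (1 + 6.607) = 0.1315.
(a) OCl⁻ = (1 − 0.1315) × 6.08 ppm = 5.281 ppm.

(b) Moles of NaHCO₃: 110,000 g ÷ 84 g/mol = 1310 mol → 1310 eq of alkalinity.
(b) As CaCO₃: 1310 eq × 50 g/eq = 65,480 g.
(b) Rise: 65,480 g / 723,000 L × 1000 = 90.56 mg/L.

(a) 5.28 ppm; (b) 90.6 ppm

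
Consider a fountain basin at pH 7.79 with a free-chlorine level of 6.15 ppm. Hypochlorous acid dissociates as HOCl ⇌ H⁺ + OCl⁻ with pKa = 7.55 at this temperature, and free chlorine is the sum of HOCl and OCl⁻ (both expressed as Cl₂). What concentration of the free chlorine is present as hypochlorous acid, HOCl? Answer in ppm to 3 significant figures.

2.25 ppm

[OCl⁻]/[HOCl] = 10^(pH − pKa) = 10^(7.79 − 7.55) = 10^0.24 = 1.738.
Fraction as HOCl = 1 / (1 + 1.738) = 0.3653.
HOCl = 0.3653 × 6.15 ppm = 2.246 ppm.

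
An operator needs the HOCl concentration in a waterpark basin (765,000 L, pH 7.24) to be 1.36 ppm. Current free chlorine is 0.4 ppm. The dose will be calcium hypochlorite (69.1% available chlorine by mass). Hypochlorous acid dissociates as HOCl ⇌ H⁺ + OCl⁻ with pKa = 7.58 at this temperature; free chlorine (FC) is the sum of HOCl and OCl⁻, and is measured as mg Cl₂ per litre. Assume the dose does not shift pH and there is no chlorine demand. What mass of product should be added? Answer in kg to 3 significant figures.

[OCl⁻]/[HOCl] = 10^(pH − pKa) = 10^(7.24 − 7.58) = 0.4571; fraction as HOCl = 1/(1 + 0.4571) = 0.6863.
Free chlorine required for 1.36 ppm HOCl: 1.36 / 0.6863 = 1.982 ppm.
FC to add: 1.982 − 0.4 = 1.582 mg/L as Cl₂.
Cl₂ equivalent: 1.582 mg/L × 765,000 L = 1210 g.
Product at 69.1% available Cl: 1210 / 0.691 = 1751 g.

1.75 kg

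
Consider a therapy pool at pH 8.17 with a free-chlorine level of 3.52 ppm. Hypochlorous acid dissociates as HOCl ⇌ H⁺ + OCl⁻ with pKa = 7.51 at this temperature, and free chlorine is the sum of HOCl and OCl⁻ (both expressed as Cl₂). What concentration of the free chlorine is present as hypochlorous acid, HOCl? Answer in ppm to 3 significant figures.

0.632 ppm

[OCl⁻]/[HOCl] = 10^(pH − pKa) = 10^(8.17 − 7.51) = 10^0.66 = 4.571.
Fraction as HOCl = 1 / (1 + 4.571) = 0.1795.
HOCl = 0.1795 × 3.52 ppm = 0.6319 ppm.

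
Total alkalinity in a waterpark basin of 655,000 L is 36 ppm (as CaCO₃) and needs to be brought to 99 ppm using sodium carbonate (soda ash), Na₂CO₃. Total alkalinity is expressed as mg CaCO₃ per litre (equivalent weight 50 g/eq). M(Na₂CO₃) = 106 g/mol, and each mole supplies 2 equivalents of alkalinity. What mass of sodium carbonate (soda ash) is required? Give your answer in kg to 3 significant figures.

43.7 kg

Alkalinity to add: (99 − 36) = 63 mg/L as CaCO₃ × 655,000 L = 41,260 g as CaCO₃.
Equivalents: 41,260 g ÷ 50 g/eq = 825.3 eq.
Each mole of Na₂CO₃ supplies 2 eq, so 825.3 / 2 = 412.6 mol.
Mass: 412.6 mol × 106 g/mol = 43,740 g.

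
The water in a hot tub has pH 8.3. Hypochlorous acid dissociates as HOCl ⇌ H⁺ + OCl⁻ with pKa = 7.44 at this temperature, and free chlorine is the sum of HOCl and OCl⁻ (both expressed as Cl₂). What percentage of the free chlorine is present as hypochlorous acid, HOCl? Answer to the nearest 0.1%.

12.1%

[OCl⁻]/[HOCl] = 10^(pH − pKa) = 10^(8.3 − 7.44) = 10^0.86 = 7.244.
Fraction as HOCl = 1 / (1 + 7.244) = 0.1213.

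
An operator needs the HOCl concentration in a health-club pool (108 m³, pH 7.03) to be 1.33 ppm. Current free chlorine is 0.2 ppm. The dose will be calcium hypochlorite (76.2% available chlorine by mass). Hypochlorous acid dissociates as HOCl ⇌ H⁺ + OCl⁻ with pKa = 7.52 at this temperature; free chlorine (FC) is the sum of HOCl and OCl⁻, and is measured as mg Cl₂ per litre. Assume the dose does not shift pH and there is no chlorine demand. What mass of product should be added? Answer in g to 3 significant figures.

Volume: 108 m³ = 108,000 L.
[OCl⁻]/[HOCl] = 10^(pH − pKa) = 10^(7.03 − 7.52) = 0.3236; fraction as HOCl = 1/(1 + 0.3236) = 0.7555.
Free chlorine required for 1.33 ppm HOCl: 1.33 / 0.7555 = 1.76 ppm.
FC to add: 1.76 − 0.2 = 1.56 mg/L as Cl₂.
Cl₂ equivalent: 1.56 mg/L × 108,000 L = 168.5 g.
Product at 76.2% available Cl: 168.5 / 0.762 = 221.2 g.

221 g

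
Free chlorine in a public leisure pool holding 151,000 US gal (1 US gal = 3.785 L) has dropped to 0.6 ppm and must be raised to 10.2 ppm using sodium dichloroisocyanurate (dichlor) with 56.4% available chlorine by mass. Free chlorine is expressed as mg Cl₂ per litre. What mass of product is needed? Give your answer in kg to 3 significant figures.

9.73 kg

Volume: 151,000 US gal × 3.785 L/gal = 571,535 L.
Chlorine deficit: 10.2 − 0.6 = 9.6 ppm = 9.6 mg/L as Cl₂.
Cl₂ equivalent needed: 9.6 mg/L × 571,535 L = 5,487,000 mg = 5487 g.
Product at 56.4% available chlorine: 5487 / 0.564 = 9728 g.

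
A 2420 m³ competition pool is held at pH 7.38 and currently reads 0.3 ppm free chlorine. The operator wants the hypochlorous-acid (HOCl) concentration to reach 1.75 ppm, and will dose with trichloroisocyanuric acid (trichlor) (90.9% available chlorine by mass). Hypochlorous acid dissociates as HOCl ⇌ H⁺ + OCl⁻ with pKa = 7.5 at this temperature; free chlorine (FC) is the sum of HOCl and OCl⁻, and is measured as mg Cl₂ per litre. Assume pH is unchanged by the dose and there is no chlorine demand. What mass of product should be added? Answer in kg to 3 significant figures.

Volume: 2420 m³ = 2,420,000 L.
[OCl⁻]/[HOCl] = 10^(pH − pKa) = 10^(7.38 − 7.5) = 0.7586; fraction as HOCl = 1/(1 + 0.7586) = 0.5686.
Free chlorine required for 1.75 ppm HOCl: 1.75 / 0.5686 = 3.078 ppm.
FC to add: 3.078 − 0.3 = 2.778 mg/L as Cl₂.
Cl₂ equivalent: 2.778 mg/L × 2,420,000 L = 6722 g.
Product at 90.9% available Cl: 6722 / 0.909 = 7394 g.

7.39 kg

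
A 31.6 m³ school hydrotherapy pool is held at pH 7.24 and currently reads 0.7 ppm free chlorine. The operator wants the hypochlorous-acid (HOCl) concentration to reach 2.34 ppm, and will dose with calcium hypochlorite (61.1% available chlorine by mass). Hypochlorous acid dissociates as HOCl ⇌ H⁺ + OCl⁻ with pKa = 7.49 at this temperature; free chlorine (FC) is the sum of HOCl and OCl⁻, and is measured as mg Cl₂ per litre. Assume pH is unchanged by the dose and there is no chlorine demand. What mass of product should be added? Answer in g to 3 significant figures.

153 g

Volume: 31.6 m³ = 31,600 L.
[OCl⁻]/[HOCl] = 10^(pH − pKa) = 10^(7.24 − 7.49) = 0.5623; fraction as HOCl = 1/(1 + 0.5623) = 0.6401.
Free chlorine required for 2.34 ppm HOCl: 2.34 / 0.6401 = 3.656 ppm.
FC to add: 3.656 − 0.7 = 2.956 mg/L as Cl₂.
Cl₂ equivalent: 2.956 mg/L × 31,600 L = 93.41 g.
Product at 61.1% available Cl: 93.41 / 0.611 = 152.9 g.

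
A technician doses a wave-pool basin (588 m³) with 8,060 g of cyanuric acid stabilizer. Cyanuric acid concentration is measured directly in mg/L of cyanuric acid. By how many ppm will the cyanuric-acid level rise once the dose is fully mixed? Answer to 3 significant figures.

Volume: 588 m³ = 588,000 L.
Rise: 8,060 g / 588,000 L × 1000 = 13.71 mg/L.

13.7 ppm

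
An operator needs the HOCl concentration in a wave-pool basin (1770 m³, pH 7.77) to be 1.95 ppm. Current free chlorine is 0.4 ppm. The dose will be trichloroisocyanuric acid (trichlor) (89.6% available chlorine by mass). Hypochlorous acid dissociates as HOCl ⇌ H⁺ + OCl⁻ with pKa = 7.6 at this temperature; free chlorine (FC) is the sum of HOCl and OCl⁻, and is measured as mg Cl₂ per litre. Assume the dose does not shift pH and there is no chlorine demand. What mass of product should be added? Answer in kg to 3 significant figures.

8.76 kg

Volume: 1770 m³ = 1,770,000 L.
[OCl⁻]/[HOCl] = 10^(pH − pKa) = 10^(7.77 − 7.6) = 1.479; fraction as HOCl = 1/(1 + 1.479) = 0.4034.
Free chlorine required for 1.95 ppm HOCl: 1.95 / 0.4034 = 4.834 ppm.
FC to add: 4.834 − 0.4 = 4.434 mg/L as Cl₂.
Cl₂ equivalent: 4.434 mg/L × 1,770,000 L = 7849 g.
Product at 89.6% available Cl: 7849 / 0.896 = 8760 g.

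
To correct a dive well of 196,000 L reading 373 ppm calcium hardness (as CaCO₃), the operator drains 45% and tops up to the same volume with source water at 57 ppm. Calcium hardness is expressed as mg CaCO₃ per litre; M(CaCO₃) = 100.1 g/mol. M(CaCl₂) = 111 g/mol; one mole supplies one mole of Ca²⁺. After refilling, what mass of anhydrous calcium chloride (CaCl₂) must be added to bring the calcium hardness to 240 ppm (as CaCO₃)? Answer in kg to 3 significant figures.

2.00 kg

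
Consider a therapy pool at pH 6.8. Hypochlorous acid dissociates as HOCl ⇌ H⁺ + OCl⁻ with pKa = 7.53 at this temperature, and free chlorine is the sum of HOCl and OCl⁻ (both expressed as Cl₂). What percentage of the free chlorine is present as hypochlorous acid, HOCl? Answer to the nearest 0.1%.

84.3%

[OCl⁻]/[HOCl] = 10^(pH − pKa) = 10^(6.8 − 7.53) = 10^-0.73 = 0.1862.
Fraction as HOCl = 1 / (1 + 0.1862) = 0.843.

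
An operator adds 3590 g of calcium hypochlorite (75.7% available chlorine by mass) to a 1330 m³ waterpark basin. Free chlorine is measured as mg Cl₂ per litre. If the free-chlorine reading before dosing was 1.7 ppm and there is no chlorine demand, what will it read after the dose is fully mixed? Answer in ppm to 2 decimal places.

Volume: 1330 m³ = 1,330,000 L.
Available chlorine delivered: 3590 g × 0.757 = 2718 g as Cl₂.
Concentration rise: 2718 g / 1,330,000 L = 2.043 mg/L = 2.04 ppm.
Final FC: 1.7 + 2.04 = 3.74 ppm.

3.74 ppm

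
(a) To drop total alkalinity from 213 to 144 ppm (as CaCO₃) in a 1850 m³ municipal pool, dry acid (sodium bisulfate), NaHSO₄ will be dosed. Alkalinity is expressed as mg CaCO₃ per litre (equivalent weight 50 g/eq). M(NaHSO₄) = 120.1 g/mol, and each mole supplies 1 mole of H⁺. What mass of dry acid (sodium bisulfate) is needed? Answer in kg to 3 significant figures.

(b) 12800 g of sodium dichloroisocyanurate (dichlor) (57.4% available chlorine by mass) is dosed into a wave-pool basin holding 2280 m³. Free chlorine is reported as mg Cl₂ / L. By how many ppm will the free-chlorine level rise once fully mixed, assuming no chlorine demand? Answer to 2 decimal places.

(a) Volume: 1850 m³ = 1,850,000 L.
(a) Alkalinity to neutralize: (213 − 144) = 69 mg/L as CaCO₃ × 1,850,000 L = 127,600 g as CaCO₃.
(a) Equivalents of H⁺ required: 127,600 ÷ 50 g/eq = 2553 eq = 2553 mol NaHSO₄.
(a) Mass of NaHSO₄: 2553 × 120.1 = 306,600 g.

(b) Volume: 2280 m³ = 2,280,000 L.
(b) Available chlorine delivered: 12,800 g × 0.574 = 7347 g as Cl₂.
(b) Concentration rise: 7347 g / 2,280,000 L = 3.222 mg/L = 3.22 ppm.

(a) 307 kg; (b) 3.22 ppm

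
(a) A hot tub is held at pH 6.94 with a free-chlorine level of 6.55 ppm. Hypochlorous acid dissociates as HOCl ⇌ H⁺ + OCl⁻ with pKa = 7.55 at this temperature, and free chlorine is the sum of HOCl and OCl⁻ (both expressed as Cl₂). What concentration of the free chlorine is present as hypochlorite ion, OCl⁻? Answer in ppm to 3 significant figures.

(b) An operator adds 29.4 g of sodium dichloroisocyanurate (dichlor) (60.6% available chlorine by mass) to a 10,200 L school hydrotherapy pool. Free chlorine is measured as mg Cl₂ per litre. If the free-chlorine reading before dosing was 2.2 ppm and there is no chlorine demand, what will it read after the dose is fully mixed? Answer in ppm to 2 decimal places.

(a) 1.29 ppm; (b) 3.95 ppm

(a) [OCl⁻]/[HOCl] = 10^(pH − pKa) = 10^(6.94 − 7.55) = 10^-0.61 = 0.2455.
(a) Fraction as HOCl = 1 / (1 + 0.2455) = 0.8029.
(a) OCl⁻ = (1 − 0.8029) × 6.55 ppm = 1.291 ppm.

(b) Available chlorine delivered: 29.4 g × 0.606 = 17.82 g as Cl₂.
(b) Concentration rise: 17.82 g / 10,200 L = 1.747 mg/L = 1.75 ppm.
(b) Final FC: 2.2 + 1.75 = 3.95 ppm.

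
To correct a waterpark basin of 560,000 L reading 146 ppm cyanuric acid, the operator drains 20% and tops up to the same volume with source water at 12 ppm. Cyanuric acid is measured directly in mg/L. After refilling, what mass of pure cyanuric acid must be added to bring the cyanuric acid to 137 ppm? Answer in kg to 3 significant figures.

9.97 kg

After draining 20% and refilling: 146 × 0.80 + 12 × 0.20 = 119.2 ppm.
Deficit to target: 137 − 119.2 = 17.8 mg/L.
Mass: 17.8 mg/L × 560,000 L = 9968 g cyanuric acid.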